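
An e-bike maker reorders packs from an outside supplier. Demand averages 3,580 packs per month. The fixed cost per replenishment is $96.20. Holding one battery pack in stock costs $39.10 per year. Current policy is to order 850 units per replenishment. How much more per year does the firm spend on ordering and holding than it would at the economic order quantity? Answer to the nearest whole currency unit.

Annual demand D = 3,580 × 12 = 42,960.
EOQ = √(2DS/H) = √(2 × 42,960 × 96.2 / 39.1) ≈ 459.78.
Cost at Q* = (D/Q*)S + (Q*/2)H = √(2DSH) ≈ $17,977.24.
Cost at Q = 850: (42,960/850)×96.2 + (850/2)×39.1 = $4,862.06 + $16,617.50 = $21,479.56.
Excess = $21,479.56 − $17,977.24 = $3,502.32.

Extra cost ≈ $3,502 per year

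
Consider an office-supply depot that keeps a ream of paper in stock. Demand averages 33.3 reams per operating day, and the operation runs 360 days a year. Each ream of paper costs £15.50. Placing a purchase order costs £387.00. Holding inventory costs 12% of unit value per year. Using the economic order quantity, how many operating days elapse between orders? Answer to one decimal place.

T ≈ 67.1 days

Annual demand D = 33.3 × 360 = 11,988.
Holding cost H = 0.12 × £15.50 = £1.8600 per unit per year.
EOQ = √(2DS/H) = √(2 × 11,988 × 387 / 1.86) ≈ 2233.51.
Cycle time = Q*/D × 360 = 2233.51 / 11,988 × 360 ≈ 67.072 days.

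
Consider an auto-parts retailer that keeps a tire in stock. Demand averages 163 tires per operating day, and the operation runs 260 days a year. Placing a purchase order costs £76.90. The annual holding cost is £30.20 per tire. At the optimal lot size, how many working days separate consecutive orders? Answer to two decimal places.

T ≈ 2.85 days

Annual demand D = 163 × 260 = 42,380.
The optimal lot size = √(2DS/H) = √(2 × 42,380 × 76.9 / 30.2) ≈ 464.57.
Cycle time = Q*/D × 260 = 464.57 / 42,380 × 260 ≈ 2.850 days.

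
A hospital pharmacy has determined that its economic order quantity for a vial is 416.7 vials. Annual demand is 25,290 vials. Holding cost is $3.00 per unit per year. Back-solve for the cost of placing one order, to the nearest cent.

Invert the EOQ relation Q*² = 2DS/H.
From Q* = √(2DS/H): S = Q*²H / (2D) = 416.7² × 3 / (2 × 25,290) = 10.2989.

S ≈ $10.30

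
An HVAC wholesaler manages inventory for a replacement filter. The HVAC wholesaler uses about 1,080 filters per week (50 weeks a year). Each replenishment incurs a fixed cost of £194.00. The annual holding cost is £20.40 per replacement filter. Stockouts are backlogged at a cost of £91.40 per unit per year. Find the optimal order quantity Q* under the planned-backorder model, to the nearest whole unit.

Annual demand D = 1,080 × 50 = 54,000.
With planned backorders, Q* = √(2DS/H) · √((H+B)/B).
√(2DS/H) = √(2 × 54,000 × 194 / 20.4) = 1013.439.
√((H+B)/B) = √((20.4+91.4)/91.4) = 1.1060.
Q* ≈ 1120.845.

Q* ≈ 1,121 filters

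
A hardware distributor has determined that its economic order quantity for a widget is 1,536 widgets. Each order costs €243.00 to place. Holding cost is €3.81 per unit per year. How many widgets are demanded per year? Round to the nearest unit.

Invert the EOQ relation Q*² = 2DS/H.
From Q* = √(2DS/H): D = Q*²H / (2S) = 1,536² × 3.81 / (2 × 243) = 18495.716.

D ≈ 18,496 widgets per year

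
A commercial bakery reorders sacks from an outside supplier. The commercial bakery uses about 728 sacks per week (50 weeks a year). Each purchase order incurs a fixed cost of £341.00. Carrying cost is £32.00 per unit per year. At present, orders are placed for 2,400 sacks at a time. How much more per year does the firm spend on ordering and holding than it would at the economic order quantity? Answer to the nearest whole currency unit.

Extra cost ≈ £15,387 per year

Annual demand D = 728 × 50 = 36,400.
EOQ = √(2DS/H) = √(2 × 36,400 × 341 / 32) ≈ 880.78.
Cost at Q* = (D/Q*)S + (Q*/2)H = √(2DSH) ≈ £28,184.99.
Cost at Q = 2,400: (36,400/2,400)×341 + (2,400/2)×32 = £5,171.83 + £38,400.00 = £43,571.83.
Excess = £43,571.83 − £28,184.99 = £15,386.84.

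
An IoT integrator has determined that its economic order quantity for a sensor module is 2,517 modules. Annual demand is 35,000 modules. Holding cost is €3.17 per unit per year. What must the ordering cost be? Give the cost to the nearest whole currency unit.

S ≈ €287

Squaring Q* = √(2DS/H) gives Q*² = 2DS/H.
From Q* = √(2DS/H): S = Q*²H / (2D) = 2,517² × 3.17 / (2 × 35,000) = 286.8981.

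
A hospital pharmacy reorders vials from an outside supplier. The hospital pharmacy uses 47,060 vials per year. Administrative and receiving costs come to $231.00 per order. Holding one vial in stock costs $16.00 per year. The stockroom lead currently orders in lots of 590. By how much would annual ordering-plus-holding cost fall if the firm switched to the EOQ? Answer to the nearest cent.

EOQ = √(2DS/H) = √(2 × 47,060 × 231 / 16) ≈ 1165.70.
Cost at Q* = (D/Q*)S + (Q*/2)H = √(2DSH) ≈ $18,651.21.
Cost at Q = 590: (47,060/590)×231 + (590/2)×16 = $18,425.19 + $4,720.00 = $23,145.19.
Excess = $23,145.19 − $18,651.21 = $4,493.98.

Extra cost ≈ $4,493.98 per year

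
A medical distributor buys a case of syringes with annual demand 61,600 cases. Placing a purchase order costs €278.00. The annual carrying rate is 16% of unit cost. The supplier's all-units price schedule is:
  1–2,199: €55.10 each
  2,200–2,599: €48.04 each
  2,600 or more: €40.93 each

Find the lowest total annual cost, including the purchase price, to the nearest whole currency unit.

Holding cost per unit per year at price C is H = 0.16·C.
Candidates are each tier's EOQ (if it falls in that tier) and each price-break quantity.
EOQ at €55.10 = 1971.0 (feasible in tier 1): TC = 61,600×€55.10 + (61,600/1971.0)×278 + (1971.0/2)×0.16×€55.10 = €3,411,536.55.
EOQ at €48.04 = 2110.9 < 2200, so use break Q=2200: TC = 61,600×€48.04 + (61,600/2200.0)×278 + (2200.0/2)×0.16×€48.04 = €2,975,503.04.
EOQ at €40.93 = 2286.9 < 2600, so use break Q=2600: TC = 61,600×€40.93 + (61,600/2600.0)×278 + (2600.0/2)×0.16×€40.93 = €2,536,387.90.
Lowest total cost among the candidates is at Q = 2600.0.

TC* ≈ €2,536,388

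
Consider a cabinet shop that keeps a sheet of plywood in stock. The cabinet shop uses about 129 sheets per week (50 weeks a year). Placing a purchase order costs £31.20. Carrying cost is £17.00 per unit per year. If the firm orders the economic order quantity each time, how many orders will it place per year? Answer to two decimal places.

Annual demand D = 129 × 50 = 6,450.
Q* = √(2DS/H) = √(2 × 6,450 × 31.2 / 17) ≈ 153.87.
Orders per year = D / Q* = 6,450 / 153.87 ≈ 41.919.

N ≈ 41.92 orders per year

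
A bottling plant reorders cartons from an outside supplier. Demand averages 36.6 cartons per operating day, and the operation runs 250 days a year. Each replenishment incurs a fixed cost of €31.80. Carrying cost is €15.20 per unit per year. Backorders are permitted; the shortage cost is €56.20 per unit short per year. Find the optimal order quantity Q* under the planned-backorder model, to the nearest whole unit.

Annual demand D = 36.6 × 250 = 9,150.
With planned backorders, Q* = √(2DS/H) · √((H+B)/B).
√(2DS/H) = √(2 × 9,150 × 31.8 / 15.2) = 195.667.
√((H+B)/B) = √((15.2+56.2)/56.2) = 1.1271.
Q* ≈ 220.546.

Q* ≈ 221 cartons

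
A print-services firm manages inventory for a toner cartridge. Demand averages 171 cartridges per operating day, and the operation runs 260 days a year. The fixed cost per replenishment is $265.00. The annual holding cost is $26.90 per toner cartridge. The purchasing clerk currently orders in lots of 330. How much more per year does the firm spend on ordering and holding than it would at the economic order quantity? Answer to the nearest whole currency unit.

Extra cost ≈ $14,965 per year

Annual demand D = 171 × 260 = 44,460.
EOQ = √(2DS/H) = √(2 × 44,460 × 265 / 26.9) ≈ 935.94.
Cost at Q* = (D/Q*)S + (Q*/2)H = √(2DSH) ≈ $25,176.70.
Cost at Q = 330: (44,460/330)×265 + (330/2)×26.9 = $35,702.73 + $4,438.50 = $40,141.23.
Excess = $40,141.23 − $25,176.70 = $14,964.53.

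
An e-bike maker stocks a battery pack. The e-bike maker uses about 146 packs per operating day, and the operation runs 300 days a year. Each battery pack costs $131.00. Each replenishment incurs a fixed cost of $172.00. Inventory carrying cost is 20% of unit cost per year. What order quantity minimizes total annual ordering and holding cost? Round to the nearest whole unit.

Annual demand D = 146 × 300 = 43,800.
Holding cost H = 0.20 × $131.00 = $26.2000 per unit per year.
EOQ = √(2DS / H) = √(2 × 43,800 × 172 / 26.2).
= √(15,067,200 / 26.2) = √575,083.9695 ≈ 758.343.

Q* ≈ 758 packs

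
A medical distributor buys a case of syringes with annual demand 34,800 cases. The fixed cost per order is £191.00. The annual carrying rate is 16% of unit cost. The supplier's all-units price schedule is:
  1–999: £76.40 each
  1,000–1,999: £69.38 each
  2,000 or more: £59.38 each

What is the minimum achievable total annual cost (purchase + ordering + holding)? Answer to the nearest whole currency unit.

Holding cost per unit per year at price C is H = 0.16·C.
For each price level, check whether its EOQ is feasible; otherwise the best quantity at that price is the breakpoint.
Tier 1 (£76.40): EOQ = 1042.8 exceeds tier's upper bound 999, so this tier is dominated.
EOQ at £69.38 = 1094.3 (feasible in tier 2): TC = 34,800×£69.38 + (34,800/1094.3)×191 + (1094.3/2)×0.16×£69.38 = £2,426,571.82.
EOQ at £59.38 = 1182.9 < 2000, so use break Q=2000: TC = 34,800×£59.38 + (34,800/2000.0)×191 + (2000.0/2)×0.16×£59.38 = £2,079,248.20.
Lowest total cost among the candidates is at Q = 2000.0.

TC* ≈ £2,079,248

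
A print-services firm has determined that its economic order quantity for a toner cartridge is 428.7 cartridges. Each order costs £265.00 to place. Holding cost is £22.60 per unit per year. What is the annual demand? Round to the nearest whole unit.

The basic EOQ model gives Q* = √(2DS/H); rearrange for the unknown.
From Q* = √(2DS/H): D = Q*²H / (2S) = 428.7² × 22.6 / (2 × 265) = 7836.814.

D ≈ 7,837 cartridges per year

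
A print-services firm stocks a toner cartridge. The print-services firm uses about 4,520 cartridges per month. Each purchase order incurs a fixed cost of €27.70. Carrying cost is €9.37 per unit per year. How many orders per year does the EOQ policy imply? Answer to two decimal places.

N ≈ 95.78 orders per year

Annual demand D = 4,520 × 12 = 54,240.
Q* = √(2DS/H) = √(2 × 54,240 × 27.7 / 9.37) ≈ 566.30.
Orders per year = D / Q* = 54,240 / 566.30 ≈ 95.780.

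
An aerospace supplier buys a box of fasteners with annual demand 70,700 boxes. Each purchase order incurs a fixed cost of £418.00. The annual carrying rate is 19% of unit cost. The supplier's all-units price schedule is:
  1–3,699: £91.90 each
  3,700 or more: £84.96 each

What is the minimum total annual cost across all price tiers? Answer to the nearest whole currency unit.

TC* ≈ £6,044,523

Holding cost per unit per year at price C is H = 0.19·C.
Evaluate total cost at each tier's feasible EOQ or, if the EOQ is below the tier, at the tier's minimum quantity.
EOQ at £91.90 = 1839.8 (feasible in tier 1): TC = 70,700×£91.90 + (70,700/1839.8)×418 + (1839.8/2)×0.19×£91.90 = £6,529,455.32.
EOQ at £84.96 = 1913.5 < 3700, so use break Q=3700: TC = 70,700×£84.96 + (70,700/3700.0)×418 + (3700.0/2)×0.19×£84.96 = £6,044,522.63.
Lowest total cost among the candidates is at Q = 3700.0.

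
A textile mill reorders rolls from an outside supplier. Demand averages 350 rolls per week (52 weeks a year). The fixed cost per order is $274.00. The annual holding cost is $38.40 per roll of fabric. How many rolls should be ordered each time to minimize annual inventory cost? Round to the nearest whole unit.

Annual demand D = 350 × 52 = 18,200.
EOQ = √(2DS / H) = √(2 × 18,200 × 274 / 38.4).
= √(9,973,600 / 38.4) = √259,729.1667 ≈ 509.636.

Q* ≈ 510 rolls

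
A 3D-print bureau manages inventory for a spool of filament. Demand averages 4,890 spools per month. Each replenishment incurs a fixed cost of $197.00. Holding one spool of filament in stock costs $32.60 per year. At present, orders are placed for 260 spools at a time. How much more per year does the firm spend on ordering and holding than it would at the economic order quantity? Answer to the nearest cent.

Annual demand D = 4,890 × 12 = 58,680.
EOQ = √(2DS/H) = √(2 × 58,680 × 197 / 32.6) ≈ 842.14.
Cost at Q* = (D/Q*)S + (Q*/2)H = √(2DSH) ≈ $27,453.77.
Cost at Q = 260: (58,680/260)×197 + (260/2)×32.6 = $44,461.38 + $4,238.00 = $48,699.38.
Excess = $48,699.38 − $27,453.77 = $21,245.62.

Extra cost ≈ $21,245.62 per year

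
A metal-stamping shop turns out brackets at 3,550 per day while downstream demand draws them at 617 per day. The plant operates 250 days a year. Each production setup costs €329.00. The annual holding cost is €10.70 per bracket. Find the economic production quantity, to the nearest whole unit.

Annual demand D = 617 × 250 = 154,250.
Production build-up factor (1 − d/p) = 1 − 617/3,550 = 0.8262.
Q* = √(2DS / (H(1 − d/p))) = √(2 × 154,250 × 329 / (10.7 × 0.8262)).
= √(101,496,500 / 8.8403) ≈ 3388.378.

Q* ≈ 3,388 brackets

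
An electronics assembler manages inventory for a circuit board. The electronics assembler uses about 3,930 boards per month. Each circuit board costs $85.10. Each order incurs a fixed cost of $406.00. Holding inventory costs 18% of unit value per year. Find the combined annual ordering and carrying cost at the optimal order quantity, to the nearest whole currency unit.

TC* ≈ $24,220

Annual demand D = 3,930 × 12 = 47,160.
Holding cost H = 0.18 × $85.10 = $15.3180 per unit per year.
EOQ = √(2DS/H) = √(2 × 47,160 × 406 / 15.318) ≈ 1581.12.
At the optimum the two cost components are equal, so total cost = 2·(Q*/2)H = Q*·H.
Minimum total = √(2DSH) = √(2 × 47,160 × 406 × 15.318) ≈ 24219.543.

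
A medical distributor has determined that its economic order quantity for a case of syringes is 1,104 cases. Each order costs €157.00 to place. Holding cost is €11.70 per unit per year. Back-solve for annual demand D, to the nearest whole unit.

D ≈ 45,414 cases per year

Invert the EOQ relation Q*² = 2DS/H.
From Q* = √(2DS/H): D = Q*²H / (2S) = 1,104² × 11.7 / (2 × 157) = 45414.482.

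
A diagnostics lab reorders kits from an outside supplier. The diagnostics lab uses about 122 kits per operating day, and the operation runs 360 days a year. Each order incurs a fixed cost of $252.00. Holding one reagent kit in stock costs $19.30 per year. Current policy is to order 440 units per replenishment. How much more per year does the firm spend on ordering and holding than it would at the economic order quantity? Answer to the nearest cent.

Extra cost ≈ $8,730.91 per year

Annual demand D = 122 × 360 = 43,920.
EOQ = √(2DS/H) = √(2 × 43,920 × 252 / 19.3) ≈ 1070.95.
Cost at Q* = (D/Q*)S + (Q*/2)H = √(2DSH) ≈ $20,669.27.
Cost at Q = 440: (43,920/440)×252 + (440/2)×19.3 = $25,154.18 + $4,246.00 = $29,400.18.
Excess = $29,400.18 − $20,669.27 = $8,730.91.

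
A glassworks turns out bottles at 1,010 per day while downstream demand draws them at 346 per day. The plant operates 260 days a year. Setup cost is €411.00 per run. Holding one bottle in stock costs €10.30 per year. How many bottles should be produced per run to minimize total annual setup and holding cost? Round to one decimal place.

Annual demand D = 346 × 260 = 89,960.
Production build-up factor (1 − d/p) = 1 − 346/1,010 = 0.6574.
Q* = √(2DS / (H(1 − d/p))) = √(2 × 89,960 × 411 / (10.3 × 0.6574)).
= √(73,947,120 / 6.7715) ≈ 3304.598.

Q* ≈ 3,304.6 bottles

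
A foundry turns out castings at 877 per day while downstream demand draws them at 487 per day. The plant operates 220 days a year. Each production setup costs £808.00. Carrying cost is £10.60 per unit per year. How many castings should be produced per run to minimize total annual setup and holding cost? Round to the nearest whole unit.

Annual demand D = 487 × 220 = 107,140.
Production build-up factor (1 − d/p) = 1 − 487/877 = 0.4447.
Q* = √(2DS / (H(1 − d/p))) = √(2 × 107,140 × 808 / (10.6 × 0.4447)).
= √(173,138,240 / 4.7138) ≈ 6060.536.

Q* ≈ 6,061 castings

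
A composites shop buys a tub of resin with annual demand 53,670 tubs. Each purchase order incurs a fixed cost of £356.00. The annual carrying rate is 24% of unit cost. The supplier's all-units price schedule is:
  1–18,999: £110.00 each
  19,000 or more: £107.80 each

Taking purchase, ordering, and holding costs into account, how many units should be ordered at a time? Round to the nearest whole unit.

Holding cost per unit per year at price C is H = 0.24·C.
Candidates are each tier's EOQ (if it falls in that tier) and each price-break quantity.
EOQ at £110.00 = 1203.1 (feasible in tier 1): TC = 53,670×£110.00 + (53,670/1203.1)×356 + (1203.1/2)×0.24×£110.00 = £5,935,461.99.
EOQ at £107.80 = 1215.3 < 19000, so use break Q=19000: TC = 53,670×£107.80 + (53,670/19000.0)×356 + (19000.0/2)×0.24×£107.80 = £6,032,415.61.
Lowest total cost is £5,935,461.99 at Q = 1203.1.

Q* ≈ 1,203 tubs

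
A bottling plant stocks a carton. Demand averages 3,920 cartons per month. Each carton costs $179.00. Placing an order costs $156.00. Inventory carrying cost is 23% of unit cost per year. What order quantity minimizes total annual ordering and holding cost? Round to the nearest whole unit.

Annual demand D = 3,920 × 12 = 47,040.
Holding cost H = 0.23 × $179.00 = $41.1700 per unit per year.
EOQ = √(2DS / H) = √(2 × 47,040 × 156 / 41.17).
= √(14,676,480 / 41.17) = √356,484.819 ≈ 597.063.

Q* ≈ 597 cartons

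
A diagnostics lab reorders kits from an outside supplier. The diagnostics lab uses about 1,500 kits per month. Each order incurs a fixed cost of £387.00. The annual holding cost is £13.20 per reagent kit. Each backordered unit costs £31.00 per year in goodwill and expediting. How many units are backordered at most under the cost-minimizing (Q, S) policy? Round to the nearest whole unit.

S* ≈ 366 kits

Annual demand D = 1,500 × 12 = 18,000.
With planned backorders, Q* = √(2DS/H) · √((H+B)/B).
√(2DS/H) = √(2 × 18,000 × 387 / 13.2) = 1027.353.
√((H+B)/B) = √((13.2+31)/31) = 1.1941.
Q* ≈ 1226.733.
S* = Q* · H/(H+B) = 1226.733 × 13.2/44.2 ≈ 366.355.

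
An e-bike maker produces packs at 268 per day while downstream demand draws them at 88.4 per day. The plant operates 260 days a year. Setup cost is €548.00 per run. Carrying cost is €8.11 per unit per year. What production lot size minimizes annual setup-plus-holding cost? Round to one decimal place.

Q* ≈ 2,152.9 packs

Annual demand D = 88.4 × 260 = 22,984.
Production build-up factor (1 − d/p) = 1 − 88.4/268 = 0.6701.
Q* = √(2DS / (H(1 − d/p))) = √(2 × 22,984 × 548 / (8.11 × 0.6701)).
= √(25,190,464 / 5.4349) ≈ 2152.890.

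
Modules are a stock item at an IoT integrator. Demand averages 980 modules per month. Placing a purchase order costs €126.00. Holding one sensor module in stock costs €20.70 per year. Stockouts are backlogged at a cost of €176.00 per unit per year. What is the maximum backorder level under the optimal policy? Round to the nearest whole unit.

S* ≈ 42 modules

Annual demand D = 980 × 12 = 11,760.
With planned backorders, Q* = √(2DS/H) · √((H+B)/B).
√(2DS/H) = √(2 × 11,760 × 126 / 20.7) = 378.372.
√((H+B)/B) = √((20.7+176)/176) = 1.0572.
Q* ≈ 400.004.
S* = Q* · H/(H+B) = 400.004 × 20.7/196.7 ≈ 42.095.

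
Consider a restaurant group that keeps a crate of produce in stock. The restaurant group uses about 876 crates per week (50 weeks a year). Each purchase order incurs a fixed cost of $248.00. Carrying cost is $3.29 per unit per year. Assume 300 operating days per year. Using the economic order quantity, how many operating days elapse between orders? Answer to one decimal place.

Annual demand D = 876 × 50 = 43,800.
The optimal lot size = √(2DS/H) = √(2 × 43,800 × 248 / 3.29) ≈ 2569.69.
Cycle time = Q*/D × 300 = 2569.69 / 43,800 × 300 ≈ 17.601 days.

T ≈ 17.6 days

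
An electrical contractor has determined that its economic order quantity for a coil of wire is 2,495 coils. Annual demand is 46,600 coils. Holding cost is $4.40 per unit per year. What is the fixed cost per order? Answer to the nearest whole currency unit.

S ≈ $294

Squaring Q* = √(2DS/H) gives Q*² = 2DS/H.
From Q* = √(2DS/H): S = Q*²H / (2D) = 2,495² × 4.4 / (2 × 46,600) = 293.8853.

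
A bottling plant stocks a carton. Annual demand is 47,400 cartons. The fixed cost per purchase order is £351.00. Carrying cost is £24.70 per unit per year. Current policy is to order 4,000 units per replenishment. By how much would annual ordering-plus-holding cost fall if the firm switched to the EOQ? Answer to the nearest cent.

Extra cost ≈ £24,890.77 per year

EOQ = √(2DS/H) = √(2 × 47,400 × 351 / 24.7) ≈ 1160.67.
Cost at Q* = (D/Q*)S + (Q*/2)H = √(2DSH) ≈ £28,668.58.
Cost at Q = 4,000: (47,400/4,000)×351 + (4,000/2)×24.7 = £4,159.35 + £49,400.00 = £53,559.35.
Excess = £53,559.35 − £28,668.58 = £24,890.77.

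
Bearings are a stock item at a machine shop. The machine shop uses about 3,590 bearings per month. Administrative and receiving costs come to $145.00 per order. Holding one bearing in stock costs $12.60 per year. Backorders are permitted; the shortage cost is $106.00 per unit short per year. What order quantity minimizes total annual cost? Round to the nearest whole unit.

Annual demand D = 3,590 × 12 = 43,080.
With planned backorders, Q* = √(2DS/H) · √((H+B)/B).
√(2DS/H) = √(2 × 43,080 × 145 / 12.6) = 995.753.
√((H+B)/B) = √((12.6+106)/106) = 1.0578.
Q* ≈ 1053.273.

Q* ≈ 1,053 bearings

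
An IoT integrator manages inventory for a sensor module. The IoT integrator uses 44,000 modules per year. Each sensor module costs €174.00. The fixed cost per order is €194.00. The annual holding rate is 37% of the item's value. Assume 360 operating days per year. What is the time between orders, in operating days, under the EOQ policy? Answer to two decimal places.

Holding cost H = 0.37 × €174.00 = €64.3800 per unit per year.
EOQ = √(2DS/H) = √(2 × 44,000 × 194 / 64.38) ≈ 514.95.
Cycle time = Q*/D × 360 = 514.95 / 44,000 × 360 ≈ 4.213 days.

T ≈ 4.21 days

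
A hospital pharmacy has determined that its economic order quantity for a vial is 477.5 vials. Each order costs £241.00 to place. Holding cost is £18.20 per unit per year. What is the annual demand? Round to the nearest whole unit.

D ≈ 8,609 vials per year

Invert the EOQ relation Q*² = 2DS/H.
From Q* = √(2DS/H): D = Q*²H / (2S) = 477.5² × 18.2 / (2 × 241) = 8609.365.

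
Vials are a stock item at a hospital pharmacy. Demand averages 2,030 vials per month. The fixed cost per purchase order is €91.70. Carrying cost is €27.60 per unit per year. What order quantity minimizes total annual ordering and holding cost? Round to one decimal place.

Q* ≈ 402.3 vials

Annual demand D = 2,030 × 12 = 24,360.
EOQ = √(2DS / H) = √(2 × 24,360 × 91.7 / 27.6).
= √(4,467,624 / 27.6) = √161,870.4348 ≈ 402.331.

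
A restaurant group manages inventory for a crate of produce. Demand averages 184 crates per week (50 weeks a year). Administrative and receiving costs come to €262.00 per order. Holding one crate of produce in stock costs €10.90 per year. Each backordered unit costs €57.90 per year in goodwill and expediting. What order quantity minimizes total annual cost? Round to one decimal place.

Q* ≈ 724.9 crates

Annual demand D = 184 × 50 = 9,200.
With planned backorders, Q* = √(2DS/H) · √((H+B)/B).
√(2DS/H) = √(2 × 9,200 × 262 / 10.9) = 665.038.
√((H+B)/B) = √((10.9+57.9)/57.9) = 1.0901.
Q* ≈ 724.939.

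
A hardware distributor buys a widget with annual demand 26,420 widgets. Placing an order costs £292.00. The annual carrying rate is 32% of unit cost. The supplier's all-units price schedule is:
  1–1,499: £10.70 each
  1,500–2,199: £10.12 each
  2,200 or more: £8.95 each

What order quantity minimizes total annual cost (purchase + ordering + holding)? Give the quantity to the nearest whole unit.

Holding cost per unit per year at price C is H = 0.32·C.
Candidates are each tier's EOQ (if it falls in that tier) and each price-break quantity.
Tier 1 (£10.70): EOQ = 2122.8 exceeds tier's upper bound 1499, so this tier is dominated.
EOQ at £10.12 = 2182.8 (feasible in tier 2): TC = 26,420×£10.12 + (26,420/2182.8)×292 + (2182.8/2)×0.32×£10.12 = £274,439.08.
EOQ at £8.95 = 2321.1 (feasible in tier 3): TC = 26,420×£8.95 + (26,420/2321.1)×292 + (2321.1/2)×0.32×£8.95 = £243,106.52.
Lowest total cost is £243,106.52 at Q = 2321.1.

Q* ≈ 2,321 widgets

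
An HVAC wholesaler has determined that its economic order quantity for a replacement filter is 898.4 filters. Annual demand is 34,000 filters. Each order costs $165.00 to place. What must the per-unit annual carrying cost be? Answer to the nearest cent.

H ≈ $13.90

Squaring Q* = √(2DS/H) gives Q*² = 2DS/H.
From Q* = √(2DS/H): H = 2DS / Q*² = 2 × 34,000 × 165 / 898.4² = 13.9012.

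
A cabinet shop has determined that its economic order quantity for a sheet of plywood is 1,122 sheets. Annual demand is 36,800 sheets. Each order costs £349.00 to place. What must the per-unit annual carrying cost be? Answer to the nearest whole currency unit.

Invert the EOQ relation Q*² = 2DS/H.
From Q* = √(2DS/H): H = 2DS / Q*² = 2 × 36,800 × 349 / 1,122² = 20.4041.

H ≈ £20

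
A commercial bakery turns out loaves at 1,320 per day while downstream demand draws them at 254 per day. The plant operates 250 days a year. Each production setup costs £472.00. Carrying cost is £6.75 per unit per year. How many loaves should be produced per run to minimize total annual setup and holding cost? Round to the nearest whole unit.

Q* ≈ 3,316 loaves

Annual demand D = 254 × 250 = 63,500.
Production build-up factor (1 − d/p) = 1 − 254/1,320 = 0.8076.
Q* = √(2DS / (H(1 − d/p))) = √(2 × 63,500 × 472 / (6.75 × 0.8076)).
= √(59,944,000 / 5.4511) ≈ 3316.113.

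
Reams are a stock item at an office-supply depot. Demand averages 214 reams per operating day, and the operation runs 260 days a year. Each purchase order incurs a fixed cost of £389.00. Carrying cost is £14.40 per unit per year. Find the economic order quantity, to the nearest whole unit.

Annual demand D = 214 × 260 = 55,640.
EOQ = √(2DS / H) = √(2 × 55,640 × 389 / 14.4).
= √(43,287,920 / 14.4) = √3,006,105.5556 ≈ 1733.812.

Q* ≈ 1,734 reams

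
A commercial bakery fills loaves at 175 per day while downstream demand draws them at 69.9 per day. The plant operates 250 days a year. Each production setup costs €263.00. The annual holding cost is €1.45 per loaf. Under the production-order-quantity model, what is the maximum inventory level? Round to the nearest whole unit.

I_max ≈ 1,951 loaves

Annual demand D = 69.9 × 250 = 17,475.
Production build-up factor (1 − d/p) = 1 − 69.9/175 = 0.6006.
Q* = √(2DS / (H(1 − d/p))) = √(2 × 17,475 × 263 / (1.45 × 0.6006)).
= √(9,191,850 / 0.8708) ≈ 3248.891.
Maximum inventory = Q*(1 − d/p) = 3248.891 × 0.6006 ≈ 1951.191.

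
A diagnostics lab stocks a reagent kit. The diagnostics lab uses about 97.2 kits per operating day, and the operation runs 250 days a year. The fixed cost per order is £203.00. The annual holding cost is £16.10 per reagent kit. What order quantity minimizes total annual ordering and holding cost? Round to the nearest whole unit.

Annual demand D = 97.2 × 250 = 24,300.
EOQ = √(2DS / H) = √(2 × 24,300 × 203 / 16.1).
= √(9,865,800 / 16.1) = √612,782.6087 ≈ 782.804.

Q* ≈ 783 kits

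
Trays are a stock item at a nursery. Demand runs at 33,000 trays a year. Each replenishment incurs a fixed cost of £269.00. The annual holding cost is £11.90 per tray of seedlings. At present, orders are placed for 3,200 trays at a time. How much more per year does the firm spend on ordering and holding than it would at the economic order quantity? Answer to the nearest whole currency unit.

EOQ = √(2DS/H) = √(2 × 33,000 × 269 / 11.9) ≈ 1221.45.
Cost at Q* = (D/Q*)S + (Q*/2)H = √(2DSH) ≈ £14,535.22.
Cost at Q = 3,200: (33,000/3,200)×269 + (3,200/2)×11.9 = £2,774.06 + £19,040.00 = £21,814.06.
Excess = £21,814.06 − £14,535.22 = £7,278.84.

Extra cost ≈ £7,279 per year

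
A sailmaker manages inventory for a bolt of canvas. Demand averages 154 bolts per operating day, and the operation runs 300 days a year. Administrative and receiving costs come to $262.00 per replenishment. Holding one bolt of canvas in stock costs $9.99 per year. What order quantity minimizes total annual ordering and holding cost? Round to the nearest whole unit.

Annual demand D = 154 × 300 = 46,200.
EOQ = √(2DS / H) = √(2 × 46,200 × 262 / 9.99).
= √(24,208,800 / 9.99) = √2,423,303.3033 ≈ 1556.696.

Q* ≈ 1,557 bolts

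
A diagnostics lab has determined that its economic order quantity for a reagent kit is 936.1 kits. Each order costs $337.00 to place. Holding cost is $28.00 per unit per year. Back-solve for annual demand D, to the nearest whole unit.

The basic EOQ model gives Q* = √(2DS/H); rearrange for the unknown.
From Q* = √(2DS/H): D = Q*²H / (2S) = 936.1² × 28 / (2 × 337) = 36403.457.

D ≈ 36,403 kits per year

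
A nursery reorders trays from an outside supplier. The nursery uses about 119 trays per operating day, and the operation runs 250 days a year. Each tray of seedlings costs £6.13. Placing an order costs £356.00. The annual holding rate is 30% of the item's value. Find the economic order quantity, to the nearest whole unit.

Q* ≈ 3,394 trays

Annual demand D = 119 × 250 = 29,750.
Holding cost H = 0.30 × £6.13 = £1.8390 per unit per year.
EOQ = √(2DS / H) = √(2 × 29,750 × 356 / 1.839).
= √(21,182,000 / 1.839) = √11,518,216.422 ≈ 3393.850.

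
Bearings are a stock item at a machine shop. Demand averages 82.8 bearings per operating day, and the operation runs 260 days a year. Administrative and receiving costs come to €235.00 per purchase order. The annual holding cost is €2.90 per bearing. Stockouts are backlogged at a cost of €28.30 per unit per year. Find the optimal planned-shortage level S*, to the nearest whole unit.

S* ≈ 182 bearings

Annual demand D = 82.8 × 260 = 21,528.
With planned backorders, Q* = √(2DS/H) · √((H+B)/B).
√(2DS/H) = √(2 × 21,528 × 235 / 2.9) = 1867.892.
√((H+B)/B) = √((2.9+28.3)/28.3) = 1.0500.
Q* ≈ 1961.263.
S* = Q* · H/(H+B) = 1961.263 × 2.9/31.2 ≈ 182.297.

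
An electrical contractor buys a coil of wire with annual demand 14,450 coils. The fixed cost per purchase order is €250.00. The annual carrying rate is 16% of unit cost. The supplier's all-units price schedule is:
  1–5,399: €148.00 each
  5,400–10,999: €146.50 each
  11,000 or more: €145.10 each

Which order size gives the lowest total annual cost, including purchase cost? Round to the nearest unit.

Holding cost per unit per year at price C is H = 0.16·C.
Evaluate total cost at each tier's feasible EOQ or, if the EOQ is below the tier, at the tier's minimum quantity.
EOQ at €148.00 = 552.4 (feasible in tier 1): TC = 14,450×€148.00 + (14,450/552.4)×250 + (552.4/2)×0.16×€148.00 = €2,151,680.06.
EOQ at €146.50 = 555.2 < 5400, so use break Q=5400: TC = 14,450×€146.50 + (14,450/5400.0)×250 + (5400.0/2)×0.16×€146.50 = €2,180,881.98.
EOQ at €145.10 = 557.9 < 11000, so use break Q=11000: TC = 14,450×€145.10 + (14,450/11000.0)×250 + (11000.0/2)×0.16×€145.10 = €2,224,711.41.
Lowest total cost is €2,151,680.06 at Q = 552.4.

Q* ≈ 552 coils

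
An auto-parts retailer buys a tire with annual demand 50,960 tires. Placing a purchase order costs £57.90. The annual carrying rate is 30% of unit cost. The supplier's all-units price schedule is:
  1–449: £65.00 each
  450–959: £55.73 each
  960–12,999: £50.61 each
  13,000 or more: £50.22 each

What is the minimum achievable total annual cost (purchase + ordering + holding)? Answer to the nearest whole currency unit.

TC* ≈ £2,589,447

Holding cost per unit per year at price C is H = 0.30·C.
For each price level, check whether its EOQ is feasible; otherwise the best quantity at that price is the breakpoint.
Tier 1 (£65.00): EOQ = 550.1 exceeds tier's upper bound 449, so this tier is dominated.
EOQ at £55.73 = 594.1 (feasible in tier 2): TC = 50,960×£55.73 + (50,960/594.1)×57.9 + (594.1/2)×0.30×£55.73 = £2,849,933.66.
EOQ at £50.61 = 623.4 < 960, so use break Q=960: TC = 50,960×£50.61 + (50,960/960.0)×57.9 + (960.0/2)×0.30×£50.61 = £2,589,446.96.
EOQ at £50.22 = 625.8 < 13000, so use break Q=13000: TC = 50,960×£50.22 + (50,960/13000.0)×57.9 + (13000.0/2)×0.30×£50.22 = £2,657,367.17.
Lowest total cost among the candidates is at Q = 960.0.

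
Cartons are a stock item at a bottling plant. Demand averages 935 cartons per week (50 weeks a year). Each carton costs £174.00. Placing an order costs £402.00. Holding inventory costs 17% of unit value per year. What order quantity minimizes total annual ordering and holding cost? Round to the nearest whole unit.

Q* ≈ 1,127 cartons

Annual demand D = 935 × 50 = 46,750.
Holding cost H = 0.17 × £174.00 = £29.5800 per unit per year.
EOQ = √(2DS / H) = √(2 × 46,750 × 402 / 29.58).
= √(37,587,000 / 29.58) = √1,270,689.6552 ≈ 1127.249.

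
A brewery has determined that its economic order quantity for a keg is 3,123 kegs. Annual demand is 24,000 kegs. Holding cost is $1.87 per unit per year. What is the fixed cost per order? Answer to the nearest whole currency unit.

S ≈ $380

Invert the EOQ relation Q*² = 2DS/H.
From Q* = √(2DS/H): S = Q*²H / (2D) = 3,123² × 1.87 / (2 × 24,000) = 379.9657.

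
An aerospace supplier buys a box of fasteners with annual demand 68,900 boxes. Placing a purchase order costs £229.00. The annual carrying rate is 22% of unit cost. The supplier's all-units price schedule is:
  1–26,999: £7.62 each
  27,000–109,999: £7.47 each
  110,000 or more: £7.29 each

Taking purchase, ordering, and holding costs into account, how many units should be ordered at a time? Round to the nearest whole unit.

Q* ≈ 4,339 boxes

Holding cost per unit per year at price C is H = 0.22·C.
Evaluate total cost at each tier's feasible EOQ or, if the EOQ is below the tier, at the tier's minimum quantity.
EOQ at £7.62 = 4338.6 (feasible in tier 1): TC = 68,900×£7.62 + (68,900/4338.6)×229 + (4338.6/2)×0.22×£7.62 = £532,291.29.
EOQ at £7.47 = 4382.0 < 27000, so use break Q=27000: TC = 68,900×£7.47 + (68,900/27000.0)×229 + (27000.0/2)×0.22×£7.47 = £537,453.27.
EOQ at £7.29 = 4435.8 < 110000, so use break Q=110000: TC = 68,900×£7.29 + (68,900/110000.0)×229 + (110000.0/2)×0.22×£7.29 = £590,633.44.
Lowest total cost is £532,291.29 at Q = 4338.6.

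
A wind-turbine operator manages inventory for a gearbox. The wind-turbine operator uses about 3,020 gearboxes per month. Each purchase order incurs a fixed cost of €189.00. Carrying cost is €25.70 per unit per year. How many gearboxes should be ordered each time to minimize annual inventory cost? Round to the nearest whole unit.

Q* ≈ 730 gearboxes

Annual demand D = 3,020 × 12 = 36,240.
EOQ = √(2DS / H) = √(2 × 36,240 × 189 / 25.7).
= √(13,698,720 / 25.7) = √533,024.1245 ≈ 730.085.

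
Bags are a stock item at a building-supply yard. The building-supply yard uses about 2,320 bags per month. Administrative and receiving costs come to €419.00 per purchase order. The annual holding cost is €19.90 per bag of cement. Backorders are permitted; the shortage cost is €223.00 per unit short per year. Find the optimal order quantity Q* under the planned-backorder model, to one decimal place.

Q* ≈ 1,130.0 bags

Annual demand D = 2,320 × 12 = 27,840.
With planned backorders, Q* = √(2DS/H) · √((H+B)/B).
√(2DS/H) = √(2 × 27,840 × 419 / 19.9) = 1082.755.
√((H+B)/B) = √((19.9+223)/223) = 1.0437.
Q* ≈ 1130.034.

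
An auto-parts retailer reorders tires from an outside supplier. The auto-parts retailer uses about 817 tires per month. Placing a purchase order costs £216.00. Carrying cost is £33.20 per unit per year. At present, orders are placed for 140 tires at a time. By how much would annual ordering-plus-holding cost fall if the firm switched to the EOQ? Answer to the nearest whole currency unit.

Annual demand D = 817 × 12 = 9,804.
EOQ = √(2DS/H) = √(2 × 9,804 × 216 / 33.2) ≈ 357.17.
Cost at Q* = (D/Q*)S + (Q*/2)H = √(2DSH) ≈ £11,858.03.
Cost at Q = 140: (9,804/140)×216 + (140/2)×33.2 = £15,126.17 + £2,324.00 = £17,450.17.
Excess = £17,450.17 − £11,858.03 = £5,592.14.

Extra cost ≈ £5,592 per year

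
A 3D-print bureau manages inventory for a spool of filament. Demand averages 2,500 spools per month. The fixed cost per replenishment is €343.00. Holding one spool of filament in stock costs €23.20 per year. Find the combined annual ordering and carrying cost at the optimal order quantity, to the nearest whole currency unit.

TC* ≈ €21,851

Annual demand D = 2,500 × 12 = 30,000.
Q* = √(2DS/H) = √(2 × 30,000 × 343 / 23.2) ≈ 941.84.
At Q*, ordering cost (D/Q*)S equals holding cost (Q*/2)H, each = √(DSH/2).
Minimum total = √(2DSH) = √(2 × 30,000 × 343 × 23.2) ≈ 21850.767.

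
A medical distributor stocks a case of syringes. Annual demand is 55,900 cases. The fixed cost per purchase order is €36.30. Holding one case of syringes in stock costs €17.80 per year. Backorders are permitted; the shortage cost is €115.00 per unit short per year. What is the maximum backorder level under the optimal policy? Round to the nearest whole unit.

S* ≈ 69 cases

With planned backorders, Q* = √(2DS/H) · √((H+B)/B).
√(2DS/H) = √(2 × 55,900 × 36.3 / 17.8) = 477.490.
√((H+B)/B) = √((17.8+115)/115) = 1.0746.
Q* ≈ 513.115.
S* = Q* · H/(H+B) = 513.115 × 17.8/132.8 ≈ 68.776.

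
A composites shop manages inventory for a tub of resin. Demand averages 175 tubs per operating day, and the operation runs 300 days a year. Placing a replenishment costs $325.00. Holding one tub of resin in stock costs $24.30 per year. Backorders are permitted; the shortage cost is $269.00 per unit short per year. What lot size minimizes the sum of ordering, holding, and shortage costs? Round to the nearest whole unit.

Q* ≈ 1,237 tubs

Annual demand D = 175 × 300 = 52,500.
With planned backorders, Q* = √(2DS/H) · √((H+B)/B).
√(2DS/H) = √(2 × 52,500 × 325 / 24.3) = 1185.041.
√((H+B)/B) = √((24.3+269)/269) = 1.0442.
Q* ≈ 1237.408.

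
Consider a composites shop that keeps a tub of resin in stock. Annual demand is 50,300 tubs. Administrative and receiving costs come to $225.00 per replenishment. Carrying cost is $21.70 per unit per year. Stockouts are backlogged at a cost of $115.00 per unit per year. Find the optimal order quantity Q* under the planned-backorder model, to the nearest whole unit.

With planned backorders, Q* = √(2DS/H) · √((H+B)/B).
√(2DS/H) = √(2 × 50,300 × 225 / 21.7) = 1021.317.
√((H+B)/B) = √((21.7+115)/115) = 1.0903.
Q* ≈ 1113.514.

Q* ≈ 1,114 tubs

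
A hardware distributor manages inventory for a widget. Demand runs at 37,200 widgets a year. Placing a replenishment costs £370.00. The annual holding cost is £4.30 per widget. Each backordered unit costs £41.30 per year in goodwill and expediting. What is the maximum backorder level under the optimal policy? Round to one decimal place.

With planned backorders, Q* = √(2DS/H) · √((H+B)/B).
√(2DS/H) = √(2 × 37,200 × 370 / 4.3) = 2530.190.
√((H+B)/B) = √((4.3+41.3)/41.3) = 1.0508.
Q* ≈ 2658.646.
S* = Q* · H/(H+B) = 2658.646 × 4.3/45.6 ≈ 250.706.

S* ≈ 250.7 widgets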